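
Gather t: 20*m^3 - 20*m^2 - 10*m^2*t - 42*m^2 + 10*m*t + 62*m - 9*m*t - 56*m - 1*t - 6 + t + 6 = 20*m^3 - 62*m^2 + 6*m + t*(-10*m^2 + m)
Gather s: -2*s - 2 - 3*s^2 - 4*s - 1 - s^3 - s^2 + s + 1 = -s^3 - 4*s^2 - 5*s - 2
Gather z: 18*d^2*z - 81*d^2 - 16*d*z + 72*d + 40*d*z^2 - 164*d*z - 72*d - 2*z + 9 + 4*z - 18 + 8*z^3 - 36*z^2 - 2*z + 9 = -81*d^2 + 8*z^3 + z^2*(40*d - 36) + z*(18*d^2 - 180*d)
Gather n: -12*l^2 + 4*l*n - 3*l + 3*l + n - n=-12*l^2 + 4*l*n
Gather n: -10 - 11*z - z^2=-z^2 - 11*z - 10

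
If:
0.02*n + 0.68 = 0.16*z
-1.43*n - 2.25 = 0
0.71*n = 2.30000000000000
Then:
No Solution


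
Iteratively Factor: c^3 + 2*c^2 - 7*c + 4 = (c - 1)*(c^2 + 3*c - 4) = (c - 1)*(c + 4)*(c - 1)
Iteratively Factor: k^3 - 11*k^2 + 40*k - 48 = (k - 3)*(k^2 - 8*k + 16) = (k - 4)*(k - 3)*(k - 4)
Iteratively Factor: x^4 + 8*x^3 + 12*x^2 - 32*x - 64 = (x - 2)*(x^3 + 10*x^2 + 32*x + 32) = (x - 2)*(x + 4)*(x^2 + 6*x + 8) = (x - 2)*(x + 2)*(x + 4)*(x + 4)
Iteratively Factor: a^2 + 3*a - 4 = (a + 4)*(a - 1)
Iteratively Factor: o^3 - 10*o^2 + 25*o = (o - 5)*(o^2 - 5*o) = (o - 5)^2*(o)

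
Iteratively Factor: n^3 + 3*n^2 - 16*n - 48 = (n - 4)*(n^2 + 7*n + 12) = (n - 4)*(n + 4)*(n + 3)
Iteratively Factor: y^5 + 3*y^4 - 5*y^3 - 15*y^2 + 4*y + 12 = (y - 2)*(y^4 + 5*y^3 + 5*y^2 - 5*y - 6) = (y - 2)*(y + 2)*(y^3 + 3*y^2 - y - 3) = (y - 2)*(y - 1)*(y + 2)*(y^2 + 4*y + 3) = (y - 2)*(y - 1)*(y + 1)*(y + 2)*(y + 3)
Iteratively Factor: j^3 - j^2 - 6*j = (j + 2)*(j^2 - 3*j) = (j - 3)*(j + 2)*(j)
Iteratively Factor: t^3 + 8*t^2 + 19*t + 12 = (t + 3)*(t^2 + 5*t + 4) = (t + 3)*(t + 4)*(t + 1)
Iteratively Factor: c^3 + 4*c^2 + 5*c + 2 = (c + 1)*(c^2 + 3*c + 2) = (c + 1)*(c + 2)*(c + 1)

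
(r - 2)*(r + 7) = r^2 + 5*r - 14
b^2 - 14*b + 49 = (b - 7)^2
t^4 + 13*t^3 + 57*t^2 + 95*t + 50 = (t + 1)*(t + 2)*(t + 5)^2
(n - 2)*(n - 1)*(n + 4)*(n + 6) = n^4 + 7*n^3 - 4*n^2 - 52*n + 48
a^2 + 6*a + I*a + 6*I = (a + 6)*(a + I)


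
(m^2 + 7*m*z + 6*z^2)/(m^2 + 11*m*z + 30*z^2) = (m + z)/(m + 5*z)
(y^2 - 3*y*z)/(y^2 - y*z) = (y - 3*z)/(y - z)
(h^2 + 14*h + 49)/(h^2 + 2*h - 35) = (h + 7)/(h - 5)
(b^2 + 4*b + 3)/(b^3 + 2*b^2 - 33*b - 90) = (b + 1)/(b^2 - b - 30)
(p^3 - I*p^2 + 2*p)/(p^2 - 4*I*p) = (p^2 - I*p + 2)/(p - 4*I)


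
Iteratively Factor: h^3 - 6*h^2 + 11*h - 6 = (h - 2)*(h^2 - 4*h + 3) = (h - 3)*(h - 2)*(h - 1)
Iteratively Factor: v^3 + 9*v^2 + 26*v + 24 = (v + 2)*(v^2 + 7*v + 12) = (v + 2)*(v + 3)*(v + 4)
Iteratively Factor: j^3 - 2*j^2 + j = (j)*(j^2 - 2*j + 1) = j*(j - 1)*(j - 1)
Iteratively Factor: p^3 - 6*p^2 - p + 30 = (p - 3)*(p^2 - 3*p - 10) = (p - 5)*(p - 3)*(p + 2)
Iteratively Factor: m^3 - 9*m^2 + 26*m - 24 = (m - 3)*(m^2 - 6*m + 8) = (m - 3)*(m - 2)*(m - 4)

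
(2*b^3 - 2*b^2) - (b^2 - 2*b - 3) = 2*b^3 - 3*b^2 + 2*b + 3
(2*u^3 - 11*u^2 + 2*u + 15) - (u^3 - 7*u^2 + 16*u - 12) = u^3 - 4*u^2 - 14*u + 27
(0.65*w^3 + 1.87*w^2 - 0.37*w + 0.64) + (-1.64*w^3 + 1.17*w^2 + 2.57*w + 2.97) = -0.99*w^3 + 3.04*w^2 + 2.2*w + 3.61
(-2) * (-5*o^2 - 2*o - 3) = 10*o^2 + 4*o + 6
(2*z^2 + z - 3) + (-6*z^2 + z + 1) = -4*z^2 + 2*z - 2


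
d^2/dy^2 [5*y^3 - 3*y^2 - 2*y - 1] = 30*y - 6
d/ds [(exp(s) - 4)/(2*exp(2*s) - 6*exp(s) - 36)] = (-(exp(s) - 4)*(2*exp(s) - 3) + exp(2*s) - 3*exp(s) - 18)*exp(s)/(2*(-exp(2*s) + 3*exp(s) + 18)^2)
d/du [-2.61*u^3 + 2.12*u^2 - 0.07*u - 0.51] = -7.83*u^2 + 4.24*u - 0.07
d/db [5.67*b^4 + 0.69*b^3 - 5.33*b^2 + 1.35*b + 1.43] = 22.68*b^3 + 2.07*b^2 - 10.66*b + 1.35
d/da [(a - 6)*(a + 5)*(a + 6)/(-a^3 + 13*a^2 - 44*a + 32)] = 2*(9*a^4 - 80*a^3 - 98*a^2 + 2500*a - 4536)/(a^6 - 26*a^5 + 257*a^4 - 1208*a^3 + 2768*a^2 - 2816*a + 1024)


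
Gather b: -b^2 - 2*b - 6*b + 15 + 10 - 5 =-b^2 - 8*b + 20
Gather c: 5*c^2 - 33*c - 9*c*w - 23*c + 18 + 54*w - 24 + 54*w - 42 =5*c^2 + c*(-9*w - 56) + 108*w - 48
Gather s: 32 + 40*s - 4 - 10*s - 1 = 30*s + 27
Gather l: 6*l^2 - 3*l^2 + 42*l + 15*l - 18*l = 3*l^2 + 39*l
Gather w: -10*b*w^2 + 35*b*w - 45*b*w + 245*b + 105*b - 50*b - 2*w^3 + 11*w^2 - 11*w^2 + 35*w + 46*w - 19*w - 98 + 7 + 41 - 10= -10*b*w^2 + 300*b - 2*w^3 + w*(62 - 10*b) - 60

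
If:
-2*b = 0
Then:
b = 0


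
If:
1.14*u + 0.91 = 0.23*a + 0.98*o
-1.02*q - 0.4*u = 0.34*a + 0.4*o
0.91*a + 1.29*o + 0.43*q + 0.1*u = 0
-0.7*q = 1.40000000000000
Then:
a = -22.53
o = 15.91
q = -2.00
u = 8.34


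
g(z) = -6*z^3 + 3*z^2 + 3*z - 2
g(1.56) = -12.80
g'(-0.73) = -10.97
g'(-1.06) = -23.58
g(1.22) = -4.77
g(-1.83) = 39.33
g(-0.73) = -0.26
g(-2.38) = 88.74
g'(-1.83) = -68.26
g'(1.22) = -16.47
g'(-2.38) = -113.24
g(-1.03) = 4.65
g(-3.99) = 414.92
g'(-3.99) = -307.50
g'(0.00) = 3.00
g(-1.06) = 5.34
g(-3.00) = 178.00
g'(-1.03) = -22.28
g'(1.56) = -31.44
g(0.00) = -2.00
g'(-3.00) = -177.00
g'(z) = -18*z^2 + 6*z + 3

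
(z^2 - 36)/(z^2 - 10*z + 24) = (z + 6)/(z - 4)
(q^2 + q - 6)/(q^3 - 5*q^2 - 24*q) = (q - 2)/(q*(q - 8))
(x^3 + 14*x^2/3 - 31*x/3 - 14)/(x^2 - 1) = (x^2 + 11*x/3 - 14)/(x - 1)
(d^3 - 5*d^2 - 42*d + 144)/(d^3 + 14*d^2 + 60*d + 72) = (d^2 - 11*d + 24)/(d^2 + 8*d + 12)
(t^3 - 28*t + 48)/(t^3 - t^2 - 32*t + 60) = (t - 4)/(t - 5)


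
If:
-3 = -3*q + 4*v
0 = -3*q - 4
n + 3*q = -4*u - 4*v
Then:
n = 11 - 4*u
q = -4/3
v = -7/4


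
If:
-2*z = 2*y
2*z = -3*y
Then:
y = 0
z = 0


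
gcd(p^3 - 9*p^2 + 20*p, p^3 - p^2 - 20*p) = p^2 - 5*p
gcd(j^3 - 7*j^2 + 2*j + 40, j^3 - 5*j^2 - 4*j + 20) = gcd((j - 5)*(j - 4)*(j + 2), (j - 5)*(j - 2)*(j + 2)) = j^2 - 3*j - 10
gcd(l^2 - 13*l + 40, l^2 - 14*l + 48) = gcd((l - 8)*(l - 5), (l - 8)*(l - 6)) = l - 8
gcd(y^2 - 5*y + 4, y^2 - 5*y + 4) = y^2 - 5*y + 4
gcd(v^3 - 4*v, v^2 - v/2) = v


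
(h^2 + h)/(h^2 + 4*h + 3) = h/(h + 3)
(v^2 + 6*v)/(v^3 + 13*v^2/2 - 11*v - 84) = 2*v/(2*v^2 + v - 28)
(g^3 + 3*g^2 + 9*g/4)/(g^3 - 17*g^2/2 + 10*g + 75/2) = g*(2*g + 3)/(2*(g^2 - 10*g + 25))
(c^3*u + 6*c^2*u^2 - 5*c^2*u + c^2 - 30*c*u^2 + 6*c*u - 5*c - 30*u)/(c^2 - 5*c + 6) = (c^3*u + 6*c^2*u^2 - 5*c^2*u + c^2 - 30*c*u^2 + 6*c*u - 5*c - 30*u)/(c^2 - 5*c + 6)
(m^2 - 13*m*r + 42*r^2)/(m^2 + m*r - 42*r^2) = (m - 7*r)/(m + 7*r)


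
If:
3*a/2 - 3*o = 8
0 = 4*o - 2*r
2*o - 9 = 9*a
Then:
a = -43/24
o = -57/16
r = -57/8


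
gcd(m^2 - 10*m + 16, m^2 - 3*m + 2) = m - 2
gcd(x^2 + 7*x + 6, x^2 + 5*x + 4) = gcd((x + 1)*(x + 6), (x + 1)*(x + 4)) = x + 1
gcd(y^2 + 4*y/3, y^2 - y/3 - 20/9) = y + 4/3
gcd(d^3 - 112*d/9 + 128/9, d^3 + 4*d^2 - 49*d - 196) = d + 4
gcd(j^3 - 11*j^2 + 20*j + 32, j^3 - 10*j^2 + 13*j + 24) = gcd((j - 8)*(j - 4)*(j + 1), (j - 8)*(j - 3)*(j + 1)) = j^2 - 7*j - 8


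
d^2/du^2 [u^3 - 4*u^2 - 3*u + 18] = 6*u - 8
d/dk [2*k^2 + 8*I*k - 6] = 4*k + 8*I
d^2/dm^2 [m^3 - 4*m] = 6*m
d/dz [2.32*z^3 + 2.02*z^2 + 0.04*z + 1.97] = 6.96*z^2 + 4.04*z + 0.04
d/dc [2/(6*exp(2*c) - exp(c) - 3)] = (2 - 24*exp(c))*exp(c)/(-6*exp(2*c) + exp(c) + 3)^2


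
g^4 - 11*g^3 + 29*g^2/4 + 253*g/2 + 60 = (g - 8)*(g - 6)*(g + 1/2)*(g + 5/2)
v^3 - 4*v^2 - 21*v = v*(v - 7)*(v + 3)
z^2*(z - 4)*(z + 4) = z^4 - 16*z^2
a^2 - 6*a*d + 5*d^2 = (a - 5*d)*(a - d)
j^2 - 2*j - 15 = (j - 5)*(j + 3)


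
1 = 1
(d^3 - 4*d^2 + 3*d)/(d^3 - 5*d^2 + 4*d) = (d - 3)/(d - 4)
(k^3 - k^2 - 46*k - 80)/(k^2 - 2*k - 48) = (k^2 + 7*k + 10)/(k + 6)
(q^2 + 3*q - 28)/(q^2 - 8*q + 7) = (q^2 + 3*q - 28)/(q^2 - 8*q + 7)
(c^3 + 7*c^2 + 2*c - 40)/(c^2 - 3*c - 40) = (c^2 + 2*c - 8)/(c - 8)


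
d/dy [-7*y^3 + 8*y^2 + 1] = y*(16 - 21*y)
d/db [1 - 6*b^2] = -12*b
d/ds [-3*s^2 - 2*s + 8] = -6*s - 2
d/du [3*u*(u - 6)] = 6*u - 18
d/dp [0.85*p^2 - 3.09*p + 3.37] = 1.7*p - 3.09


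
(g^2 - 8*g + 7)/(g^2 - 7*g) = (g - 1)/g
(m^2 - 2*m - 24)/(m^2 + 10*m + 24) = (m - 6)/(m + 6)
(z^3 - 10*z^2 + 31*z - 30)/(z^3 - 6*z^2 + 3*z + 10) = (z - 3)/(z + 1)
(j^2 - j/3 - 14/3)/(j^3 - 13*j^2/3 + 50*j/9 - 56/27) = 9*(j + 2)/(9*j^2 - 18*j + 8)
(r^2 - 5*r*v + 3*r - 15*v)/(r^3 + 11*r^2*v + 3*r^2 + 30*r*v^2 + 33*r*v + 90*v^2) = (r - 5*v)/(r^2 + 11*r*v + 30*v^2)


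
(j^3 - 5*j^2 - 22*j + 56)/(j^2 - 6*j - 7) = (j^2 + 2*j - 8)/(j + 1)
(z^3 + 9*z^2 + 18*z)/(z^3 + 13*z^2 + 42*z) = (z + 3)/(z + 7)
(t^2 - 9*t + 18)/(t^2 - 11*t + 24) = (t - 6)/(t - 8)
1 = 1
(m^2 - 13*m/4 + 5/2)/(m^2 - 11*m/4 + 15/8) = 2*(m - 2)/(2*m - 3)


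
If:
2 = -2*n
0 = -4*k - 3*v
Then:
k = -3*v/4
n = -1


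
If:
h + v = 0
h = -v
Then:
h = -v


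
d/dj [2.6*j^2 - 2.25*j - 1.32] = 5.2*j - 2.25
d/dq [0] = 0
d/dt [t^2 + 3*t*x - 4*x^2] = 2*t + 3*x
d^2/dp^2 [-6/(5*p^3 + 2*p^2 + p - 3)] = 12*((15*p + 2)*(5*p^3 + 2*p^2 + p - 3) - (15*p^2 + 4*p + 1)^2)/(5*p^3 + 2*p^2 + p - 3)^3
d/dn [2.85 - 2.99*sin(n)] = -2.99*cos(n)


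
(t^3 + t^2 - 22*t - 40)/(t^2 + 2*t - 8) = (t^2 - 3*t - 10)/(t - 2)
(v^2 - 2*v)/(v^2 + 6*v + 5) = v*(v - 2)/(v^2 + 6*v + 5)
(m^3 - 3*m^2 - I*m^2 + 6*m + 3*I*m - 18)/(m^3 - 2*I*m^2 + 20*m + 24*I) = (m^2 - 3*m*(1 + I) + 9*I)/(m^2 - 4*I*m + 12)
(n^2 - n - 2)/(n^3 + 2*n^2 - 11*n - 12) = (n - 2)/(n^2 + n - 12)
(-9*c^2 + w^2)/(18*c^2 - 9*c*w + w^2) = (3*c + w)/(-6*c + w)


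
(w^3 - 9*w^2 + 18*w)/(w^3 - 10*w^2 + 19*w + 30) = w*(w - 3)/(w^2 - 4*w - 5)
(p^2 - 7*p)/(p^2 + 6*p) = (p - 7)/(p + 6)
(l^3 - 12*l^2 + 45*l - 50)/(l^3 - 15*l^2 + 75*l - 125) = (l - 2)/(l - 5)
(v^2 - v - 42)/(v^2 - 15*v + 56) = (v + 6)/(v - 8)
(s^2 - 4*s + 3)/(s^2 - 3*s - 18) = (-s^2 + 4*s - 3)/(-s^2 + 3*s + 18)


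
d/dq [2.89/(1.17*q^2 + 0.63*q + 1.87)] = (-6.7626*q - 1.8207)/(1.17*q^2 + 0.63*q + 1.87)^2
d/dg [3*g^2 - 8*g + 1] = 6*g - 8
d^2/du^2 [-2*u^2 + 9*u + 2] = -4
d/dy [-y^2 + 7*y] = 7 - 2*y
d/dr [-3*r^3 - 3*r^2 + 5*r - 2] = -9*r^2 - 6*r + 5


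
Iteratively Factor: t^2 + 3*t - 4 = (t - 1)*(t + 4)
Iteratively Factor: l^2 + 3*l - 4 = (l - 1)*(l + 4)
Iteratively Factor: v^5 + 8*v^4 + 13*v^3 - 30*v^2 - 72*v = (v - 2)*(v^4 + 10*v^3 + 33*v^2 + 36*v) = v*(v - 2)*(v^3 + 10*v^2 + 33*v + 36) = v*(v - 2)*(v + 3)*(v^2 + 7*v + 12) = v*(v - 2)*(v + 3)^2*(v + 4)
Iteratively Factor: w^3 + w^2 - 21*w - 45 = (w - 5)*(w^2 + 6*w + 9) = (w - 5)*(w + 3)*(w + 3)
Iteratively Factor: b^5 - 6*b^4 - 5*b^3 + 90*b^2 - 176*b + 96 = (b - 3)*(b^4 - 3*b^3 - 14*b^2 + 48*b - 32) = (b - 4)*(b - 3)*(b^3 + b^2 - 10*b + 8) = (b - 4)*(b - 3)*(b - 2)*(b^2 + 3*b - 4) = (b - 4)*(b - 3)*(b - 2)*(b + 4)*(b - 1)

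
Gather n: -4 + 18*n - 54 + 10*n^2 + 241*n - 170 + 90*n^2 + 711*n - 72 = 100*n^2 + 970*n - 300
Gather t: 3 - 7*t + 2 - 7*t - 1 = 4 - 14*t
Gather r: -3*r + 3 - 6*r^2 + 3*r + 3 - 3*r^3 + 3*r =-3*r^3 - 6*r^2 + 3*r + 6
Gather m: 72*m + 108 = 72*m + 108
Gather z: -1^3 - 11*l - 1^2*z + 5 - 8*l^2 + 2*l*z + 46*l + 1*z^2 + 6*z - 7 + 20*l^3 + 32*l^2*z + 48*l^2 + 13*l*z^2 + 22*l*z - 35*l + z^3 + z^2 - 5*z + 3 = 20*l^3 + 40*l^2 + z^3 + z^2*(13*l + 2) + z*(32*l^2 + 24*l)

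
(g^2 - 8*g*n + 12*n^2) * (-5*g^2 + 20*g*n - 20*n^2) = -5*g^4 + 60*g^3*n - 240*g^2*n^2 + 400*g*n^3 - 240*n^4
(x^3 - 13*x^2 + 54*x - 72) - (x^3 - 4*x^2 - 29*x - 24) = -9*x^2 + 83*x - 48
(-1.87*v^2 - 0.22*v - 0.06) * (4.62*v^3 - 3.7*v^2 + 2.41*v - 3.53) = -8.6394*v^5 + 5.9026*v^4 - 3.9699*v^3 + 6.2929*v^2 + 0.632*v + 0.2118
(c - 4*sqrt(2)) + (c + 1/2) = 2*c - 4*sqrt(2) + 1/2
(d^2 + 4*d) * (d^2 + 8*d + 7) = d^4 + 12*d^3 + 39*d^2 + 28*d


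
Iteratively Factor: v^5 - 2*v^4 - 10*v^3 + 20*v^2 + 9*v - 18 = (v - 2)*(v^4 - 10*v^2 + 9) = (v - 2)*(v + 3)*(v^3 - 3*v^2 - v + 3) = (v - 3)*(v - 2)*(v + 3)*(v^2 - 1) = (v - 3)*(v - 2)*(v - 1)*(v + 3)*(v + 1)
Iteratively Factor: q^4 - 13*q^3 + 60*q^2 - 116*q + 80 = (q - 5)*(q^3 - 8*q^2 + 20*q - 16) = (q - 5)*(q - 2)*(q^2 - 6*q + 8) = (q - 5)*(q - 2)^2*(q - 4)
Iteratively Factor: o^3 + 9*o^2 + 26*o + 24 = (o + 2)*(o^2 + 7*o + 12) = (o + 2)*(o + 3)*(o + 4)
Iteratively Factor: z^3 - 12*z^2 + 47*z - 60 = (z - 3)*(z^2 - 9*z + 20) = (z - 4)*(z - 3)*(z - 5)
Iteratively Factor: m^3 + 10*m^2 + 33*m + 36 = (m + 4)*(m^2 + 6*m + 9) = (m + 3)*(m + 4)*(m + 3)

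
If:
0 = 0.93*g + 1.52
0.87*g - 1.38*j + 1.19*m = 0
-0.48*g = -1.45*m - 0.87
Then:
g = -1.63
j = -2.01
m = -1.14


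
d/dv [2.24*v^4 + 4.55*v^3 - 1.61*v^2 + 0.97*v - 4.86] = 8.96*v^3 + 13.65*v^2 - 3.22*v + 0.97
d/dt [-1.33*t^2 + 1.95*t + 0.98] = 1.95 - 2.66*t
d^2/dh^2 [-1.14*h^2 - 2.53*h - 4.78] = -2.28000000000000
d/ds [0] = 0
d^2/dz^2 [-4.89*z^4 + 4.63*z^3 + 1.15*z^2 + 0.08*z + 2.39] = -58.68*z^2 + 27.78*z + 2.3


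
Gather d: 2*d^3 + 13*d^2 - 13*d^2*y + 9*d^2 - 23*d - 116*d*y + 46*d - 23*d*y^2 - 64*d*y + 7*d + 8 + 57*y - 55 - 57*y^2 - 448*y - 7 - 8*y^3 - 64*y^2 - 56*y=2*d^3 + d^2*(22 - 13*y) + d*(-23*y^2 - 180*y + 30) - 8*y^3 - 121*y^2 - 447*y - 54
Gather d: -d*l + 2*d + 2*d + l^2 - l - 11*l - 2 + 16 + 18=d*(4 - l) + l^2 - 12*l + 32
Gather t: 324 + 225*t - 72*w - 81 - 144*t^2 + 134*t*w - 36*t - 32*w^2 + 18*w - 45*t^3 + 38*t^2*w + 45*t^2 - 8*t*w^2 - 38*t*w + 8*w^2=-45*t^3 + t^2*(38*w - 99) + t*(-8*w^2 + 96*w + 189) - 24*w^2 - 54*w + 243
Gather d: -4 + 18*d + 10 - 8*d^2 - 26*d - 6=-8*d^2 - 8*d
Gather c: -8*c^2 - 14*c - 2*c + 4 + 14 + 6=-8*c^2 - 16*c + 24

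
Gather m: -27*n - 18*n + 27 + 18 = 45 - 45*n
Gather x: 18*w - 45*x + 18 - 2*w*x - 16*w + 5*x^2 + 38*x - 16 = 2*w + 5*x^2 + x*(-2*w - 7) + 2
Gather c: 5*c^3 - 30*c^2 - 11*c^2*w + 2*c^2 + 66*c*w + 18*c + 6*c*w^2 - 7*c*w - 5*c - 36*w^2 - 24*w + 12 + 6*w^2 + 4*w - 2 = 5*c^3 + c^2*(-11*w - 28) + c*(6*w^2 + 59*w + 13) - 30*w^2 - 20*w + 10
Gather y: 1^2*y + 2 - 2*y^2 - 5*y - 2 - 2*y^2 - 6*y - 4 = -4*y^2 - 10*y - 4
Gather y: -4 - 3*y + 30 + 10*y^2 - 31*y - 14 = 10*y^2 - 34*y + 12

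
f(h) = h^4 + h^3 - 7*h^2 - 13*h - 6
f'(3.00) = 80.00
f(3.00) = 0.00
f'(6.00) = 875.00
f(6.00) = 1176.00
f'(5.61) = 709.11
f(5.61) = 867.82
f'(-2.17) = -9.37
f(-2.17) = 1.20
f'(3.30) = 117.22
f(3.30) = 29.40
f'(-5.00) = -368.00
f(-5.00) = 384.00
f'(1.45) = -14.80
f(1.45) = -32.10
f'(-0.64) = -3.86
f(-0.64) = -0.64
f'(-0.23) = -9.67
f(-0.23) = -3.39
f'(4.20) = 277.47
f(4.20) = 201.18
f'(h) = 4*h^3 + 3*h^2 - 14*h - 13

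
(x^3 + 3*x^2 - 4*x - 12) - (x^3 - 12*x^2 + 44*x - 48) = 15*x^2 - 48*x + 36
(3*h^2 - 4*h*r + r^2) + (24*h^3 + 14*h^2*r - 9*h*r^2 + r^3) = 24*h^3 + 14*h^2*r + 3*h^2 - 9*h*r^2 - 4*h*r + r^3 + r^2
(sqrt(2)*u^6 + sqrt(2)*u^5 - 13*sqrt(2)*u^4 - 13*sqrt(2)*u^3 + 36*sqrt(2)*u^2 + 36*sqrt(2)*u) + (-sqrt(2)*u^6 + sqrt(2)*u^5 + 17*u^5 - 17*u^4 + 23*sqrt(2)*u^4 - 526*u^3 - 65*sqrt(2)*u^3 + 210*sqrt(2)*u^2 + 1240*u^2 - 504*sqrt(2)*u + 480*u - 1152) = 2*sqrt(2)*u^5 + 17*u^5 - 17*u^4 + 10*sqrt(2)*u^4 - 526*u^3 - 78*sqrt(2)*u^3 + 246*sqrt(2)*u^2 + 1240*u^2 - 468*sqrt(2)*u + 480*u - 1152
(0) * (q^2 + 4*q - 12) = 0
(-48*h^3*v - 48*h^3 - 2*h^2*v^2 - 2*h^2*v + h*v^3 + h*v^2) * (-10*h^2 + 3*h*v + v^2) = 480*h^5*v + 480*h^5 - 124*h^4*v^2 - 124*h^4*v - 64*h^3*v^3 - 64*h^3*v^2 + h^2*v^4 + h^2*v^3 + h*v^5 + h*v^4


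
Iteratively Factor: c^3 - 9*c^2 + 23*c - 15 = (c - 3)*(c^2 - 6*c + 5) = (c - 3)*(c - 1)*(c - 5)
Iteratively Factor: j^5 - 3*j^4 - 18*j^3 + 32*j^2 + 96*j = (j - 4)*(j^4 + j^3 - 14*j^2 - 24*j) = (j - 4)^2*(j^3 + 5*j^2 + 6*j) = (j - 4)^2*(j + 2)*(j^2 + 3*j) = j*(j - 4)^2*(j + 2)*(j + 3)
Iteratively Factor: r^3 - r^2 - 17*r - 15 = (r - 5)*(r^2 + 4*r + 3) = (r - 5)*(r + 3)*(r + 1)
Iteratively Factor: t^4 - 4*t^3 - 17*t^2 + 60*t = (t)*(t^3 - 4*t^2 - 17*t + 60) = t*(t - 3)*(t^2 - t - 20) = t*(t - 5)*(t - 3)*(t + 4)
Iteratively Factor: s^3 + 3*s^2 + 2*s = (s)*(s^2 + 3*s + 2) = s*(s + 2)*(s + 1)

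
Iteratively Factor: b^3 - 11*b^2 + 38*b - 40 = (b - 5)*(b^2 - 6*b + 8) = (b - 5)*(b - 4)*(b - 2)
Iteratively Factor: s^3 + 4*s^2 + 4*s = (s + 2)*(s^2 + 2*s) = s*(s + 2)*(s + 2)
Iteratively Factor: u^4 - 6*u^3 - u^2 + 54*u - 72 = (u - 4)*(u^3 - 2*u^2 - 9*u + 18) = (u - 4)*(u - 2)*(u^2 - 9) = (u - 4)*(u - 2)*(u + 3)*(u - 3)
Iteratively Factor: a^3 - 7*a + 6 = (a - 1)*(a^2 + a - 6) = (a - 2)*(a - 1)*(a + 3)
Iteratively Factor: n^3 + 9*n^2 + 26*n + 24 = (n + 4)*(n^2 + 5*n + 6) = (n + 2)*(n + 4)*(n + 3)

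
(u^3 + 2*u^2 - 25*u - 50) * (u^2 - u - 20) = u^5 + u^4 - 47*u^3 - 65*u^2 + 550*u + 1000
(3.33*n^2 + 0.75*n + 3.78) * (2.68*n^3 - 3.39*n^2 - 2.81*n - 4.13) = 8.9244*n^5 - 9.2787*n^4 - 1.7694*n^3 - 28.6746*n^2 - 13.7193*n - 15.6114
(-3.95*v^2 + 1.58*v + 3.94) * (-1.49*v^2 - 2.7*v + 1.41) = 5.8855*v^4 + 8.3108*v^3 - 15.7061*v^2 - 8.4102*v + 5.5554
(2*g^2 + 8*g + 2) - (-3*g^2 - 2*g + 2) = 5*g^2 + 10*g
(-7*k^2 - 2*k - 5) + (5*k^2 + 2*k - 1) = -2*k^2 - 6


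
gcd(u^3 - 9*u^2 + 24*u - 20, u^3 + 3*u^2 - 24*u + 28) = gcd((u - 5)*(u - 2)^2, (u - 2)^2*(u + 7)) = u^2 - 4*u + 4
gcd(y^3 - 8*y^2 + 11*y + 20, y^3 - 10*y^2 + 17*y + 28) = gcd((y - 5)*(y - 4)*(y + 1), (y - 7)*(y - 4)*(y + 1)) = y^2 - 3*y - 4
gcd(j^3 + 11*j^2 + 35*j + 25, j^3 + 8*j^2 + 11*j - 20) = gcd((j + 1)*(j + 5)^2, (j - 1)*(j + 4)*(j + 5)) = j + 5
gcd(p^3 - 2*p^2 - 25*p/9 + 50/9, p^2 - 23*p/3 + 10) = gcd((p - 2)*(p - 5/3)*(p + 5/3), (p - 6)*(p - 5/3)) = p - 5/3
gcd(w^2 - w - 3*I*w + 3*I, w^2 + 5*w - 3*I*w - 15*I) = w - 3*I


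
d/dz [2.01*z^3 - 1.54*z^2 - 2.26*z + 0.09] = 6.03*z^2 - 3.08*z - 2.26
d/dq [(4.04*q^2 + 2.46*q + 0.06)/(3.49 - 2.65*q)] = (-10.706*q^2 + 28.1992*q + 8.7444)/(7.0225*q^2 - 18.497*q + 12.1801)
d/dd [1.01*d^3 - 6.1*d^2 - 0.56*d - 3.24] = 3.03*d^2 - 12.2*d - 0.56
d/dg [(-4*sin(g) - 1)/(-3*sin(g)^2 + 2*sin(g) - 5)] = 2*(-6*sin(g)^2 - 3*sin(g) + 11)*cos(g)/(3*sin(g)^2 - 2*sin(g) + 5)^2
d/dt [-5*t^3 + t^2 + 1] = t*(2 - 15*t)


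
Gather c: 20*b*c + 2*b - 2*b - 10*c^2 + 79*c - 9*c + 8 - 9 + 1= -10*c^2 + c*(20*b + 70)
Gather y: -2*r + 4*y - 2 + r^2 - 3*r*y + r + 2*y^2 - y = r^2 - r + 2*y^2 + y*(3 - 3*r) - 2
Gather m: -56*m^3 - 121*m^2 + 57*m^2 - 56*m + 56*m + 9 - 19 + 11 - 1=-56*m^3 - 64*m^2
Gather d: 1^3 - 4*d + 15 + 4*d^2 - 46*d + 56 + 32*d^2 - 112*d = 36*d^2 - 162*d + 72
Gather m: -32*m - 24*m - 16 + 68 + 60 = 112 - 56*m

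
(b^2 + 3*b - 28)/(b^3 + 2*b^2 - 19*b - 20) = (b + 7)/(b^2 + 6*b + 5)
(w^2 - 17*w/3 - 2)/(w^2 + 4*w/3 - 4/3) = (3*w^2 - 17*w - 6)/(3*w^2 + 4*w - 4)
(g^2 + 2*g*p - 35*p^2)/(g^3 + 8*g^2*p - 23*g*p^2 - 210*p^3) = 1/(g + 6*p)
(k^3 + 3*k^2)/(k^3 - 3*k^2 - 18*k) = k/(k - 6)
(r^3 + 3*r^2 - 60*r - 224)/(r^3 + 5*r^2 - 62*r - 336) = (r + 4)/(r + 6)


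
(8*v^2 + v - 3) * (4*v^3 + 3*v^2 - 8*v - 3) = 32*v^5 + 28*v^4 - 73*v^3 - 41*v^2 + 21*v + 9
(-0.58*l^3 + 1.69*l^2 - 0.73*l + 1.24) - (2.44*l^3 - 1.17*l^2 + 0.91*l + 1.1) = -3.02*l^3 + 2.86*l^2 - 1.64*l + 0.14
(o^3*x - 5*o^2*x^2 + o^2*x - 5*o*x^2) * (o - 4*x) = o^4*x - 9*o^3*x^2 + o^3*x + 20*o^2*x^3 - 9*o^2*x^2 + 20*o*x^3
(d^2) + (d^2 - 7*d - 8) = 2*d^2 - 7*d - 8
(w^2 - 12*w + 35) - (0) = w^2 - 12*w + 35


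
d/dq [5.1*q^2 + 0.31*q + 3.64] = 10.2*q + 0.31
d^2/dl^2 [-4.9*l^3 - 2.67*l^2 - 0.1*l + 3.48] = -29.4*l - 5.34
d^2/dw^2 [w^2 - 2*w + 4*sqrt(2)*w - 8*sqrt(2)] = 2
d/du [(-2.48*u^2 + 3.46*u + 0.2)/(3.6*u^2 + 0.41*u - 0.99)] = (-13.4728*u^2 + 3.4704*u - 3.5074)/(12.96*u^4 + 2.952*u^3 - 6.9599*u^2 - 0.8118*u + 0.9801)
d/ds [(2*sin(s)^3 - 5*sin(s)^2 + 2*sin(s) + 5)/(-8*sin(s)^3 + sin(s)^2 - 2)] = 2*(-19*sin(s)^4 + 16*sin(s)^3 + 53*sin(s)^2 + 5*sin(s) - 2)*cos(s)/(8*sin(s)^3 - sin(s)^2 + 2)^2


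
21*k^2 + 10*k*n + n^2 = (3*k + n)*(7*k + n)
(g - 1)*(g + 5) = g^2 + 4*g - 5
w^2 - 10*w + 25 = (w - 5)^2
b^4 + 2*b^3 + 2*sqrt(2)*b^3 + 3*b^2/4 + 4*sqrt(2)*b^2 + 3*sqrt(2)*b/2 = b*(b + 1/2)*(b + 3/2)*(b + 2*sqrt(2))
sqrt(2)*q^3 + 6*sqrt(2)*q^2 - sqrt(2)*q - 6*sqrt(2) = (q - 1)*(q + 6)*(sqrt(2)*q + sqrt(2))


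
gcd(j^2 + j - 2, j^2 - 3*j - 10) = j + 2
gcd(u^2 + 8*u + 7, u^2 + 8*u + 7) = u^2 + 8*u + 7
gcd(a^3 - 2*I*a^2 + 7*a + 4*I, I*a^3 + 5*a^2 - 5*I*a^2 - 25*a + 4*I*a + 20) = 1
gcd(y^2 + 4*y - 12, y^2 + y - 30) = y + 6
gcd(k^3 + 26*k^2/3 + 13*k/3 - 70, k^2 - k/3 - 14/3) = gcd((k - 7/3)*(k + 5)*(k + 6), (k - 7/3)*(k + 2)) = k - 7/3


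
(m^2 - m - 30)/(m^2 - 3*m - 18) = (m + 5)/(m + 3)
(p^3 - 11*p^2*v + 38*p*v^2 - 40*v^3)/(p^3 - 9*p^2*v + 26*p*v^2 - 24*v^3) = (p - 5*v)/(p - 3*v)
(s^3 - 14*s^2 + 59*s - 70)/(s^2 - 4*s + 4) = (s^2 - 12*s + 35)/(s - 2)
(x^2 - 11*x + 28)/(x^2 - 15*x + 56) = (x - 4)/(x - 8)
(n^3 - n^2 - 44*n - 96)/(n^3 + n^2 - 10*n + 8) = (n^2 - 5*n - 24)/(n^2 - 3*n + 2)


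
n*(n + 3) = n^2 + 3*n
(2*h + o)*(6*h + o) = 12*h^2 + 8*h*o + o^2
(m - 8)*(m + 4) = m^2 - 4*m - 32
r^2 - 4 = (r - 2)*(r + 2)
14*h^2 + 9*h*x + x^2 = (2*h + x)*(7*h + x)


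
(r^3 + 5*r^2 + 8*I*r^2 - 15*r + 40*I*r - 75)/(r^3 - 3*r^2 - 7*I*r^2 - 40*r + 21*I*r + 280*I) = (r^2 + 8*I*r - 15)/(r^2 - r*(8 + 7*I) + 56*I)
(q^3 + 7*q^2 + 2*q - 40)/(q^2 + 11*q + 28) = (q^2 + 3*q - 10)/(q + 7)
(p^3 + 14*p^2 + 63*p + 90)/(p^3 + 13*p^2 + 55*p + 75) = (p + 6)/(p + 5)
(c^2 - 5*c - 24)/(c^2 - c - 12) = (c - 8)/(c - 4)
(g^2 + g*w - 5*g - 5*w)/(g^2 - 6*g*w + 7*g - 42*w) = (g^2 + g*w - 5*g - 5*w)/(g^2 - 6*g*w + 7*g - 42*w)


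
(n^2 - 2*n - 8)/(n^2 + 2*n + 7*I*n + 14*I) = (n - 4)/(n + 7*I)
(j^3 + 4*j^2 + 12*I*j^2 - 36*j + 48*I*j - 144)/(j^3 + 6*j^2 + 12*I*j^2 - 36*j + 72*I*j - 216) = (j + 4)/(j + 6)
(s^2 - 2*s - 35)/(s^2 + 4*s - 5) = (s - 7)/(s - 1)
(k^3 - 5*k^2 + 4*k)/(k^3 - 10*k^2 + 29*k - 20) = k/(k - 5)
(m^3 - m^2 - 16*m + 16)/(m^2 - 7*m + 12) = (m^2 + 3*m - 4)/(m - 3)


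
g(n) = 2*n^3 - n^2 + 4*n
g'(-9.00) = 508.00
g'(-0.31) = 5.20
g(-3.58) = -118.90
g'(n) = 6*n^2 - 2*n + 4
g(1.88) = 17.27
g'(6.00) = 208.00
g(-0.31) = -1.40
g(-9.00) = -1575.00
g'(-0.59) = 7.27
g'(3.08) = 54.76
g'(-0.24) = 4.83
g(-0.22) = -0.95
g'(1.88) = 21.45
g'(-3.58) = 88.06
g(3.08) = 61.27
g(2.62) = 39.59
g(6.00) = 420.00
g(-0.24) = -1.05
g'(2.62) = 39.95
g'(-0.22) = 4.73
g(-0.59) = -3.12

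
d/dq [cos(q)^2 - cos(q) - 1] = sin(q) - sin(2*q)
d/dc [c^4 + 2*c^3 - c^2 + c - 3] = 4*c^3 + 6*c^2 - 2*c + 1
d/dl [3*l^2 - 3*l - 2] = 6*l - 3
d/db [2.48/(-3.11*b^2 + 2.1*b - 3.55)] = (15.4256*b - 5.208)/(3.11*b^2 - 2.1*b + 3.55)^2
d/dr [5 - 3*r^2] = -6*r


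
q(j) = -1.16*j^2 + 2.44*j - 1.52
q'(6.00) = -11.48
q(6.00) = -28.64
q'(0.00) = 2.44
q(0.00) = -1.52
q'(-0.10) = 2.67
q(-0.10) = -1.78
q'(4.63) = -8.30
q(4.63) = -15.09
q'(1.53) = -1.11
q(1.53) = -0.50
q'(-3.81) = 11.28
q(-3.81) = -27.66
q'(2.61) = -3.62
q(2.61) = -3.05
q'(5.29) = -9.83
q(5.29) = -21.07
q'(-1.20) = 5.22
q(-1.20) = -6.12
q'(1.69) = -1.48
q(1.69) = -0.71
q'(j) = 2.44 - 2.32*j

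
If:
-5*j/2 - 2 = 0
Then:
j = -4/5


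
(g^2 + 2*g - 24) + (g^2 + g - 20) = 2*g^2 + 3*g - 44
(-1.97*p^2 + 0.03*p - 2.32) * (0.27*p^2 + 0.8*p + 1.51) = -0.5319*p^4 - 1.5679*p^3 - 3.5771*p^2 - 1.8107*p - 3.5032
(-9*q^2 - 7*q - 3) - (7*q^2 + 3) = -16*q^2 - 7*q - 6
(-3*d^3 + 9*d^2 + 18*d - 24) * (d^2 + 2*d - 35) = -3*d^5 + 3*d^4 + 141*d^3 - 303*d^2 - 678*d + 840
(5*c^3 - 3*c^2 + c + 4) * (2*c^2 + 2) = 10*c^5 - 6*c^4 + 12*c^3 + 2*c^2 + 2*c + 8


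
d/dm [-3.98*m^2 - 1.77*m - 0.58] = -7.96*m - 1.77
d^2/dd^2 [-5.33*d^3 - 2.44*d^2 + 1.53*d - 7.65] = -31.98*d - 4.88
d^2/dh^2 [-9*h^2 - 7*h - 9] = -18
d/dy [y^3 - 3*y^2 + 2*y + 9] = 3*y^2 - 6*y + 2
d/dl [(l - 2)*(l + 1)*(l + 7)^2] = 4*l^3 + 39*l^2 + 66*l - 77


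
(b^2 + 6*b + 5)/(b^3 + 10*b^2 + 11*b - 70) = (b + 1)/(b^2 + 5*b - 14)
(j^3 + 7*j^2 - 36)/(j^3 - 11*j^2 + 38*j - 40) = (j^2 + 9*j + 18)/(j^2 - 9*j + 20)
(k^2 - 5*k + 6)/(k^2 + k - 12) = (k - 2)/(k + 4)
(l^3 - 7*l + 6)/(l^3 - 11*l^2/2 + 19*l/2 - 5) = 2*(l + 3)/(2*l - 5)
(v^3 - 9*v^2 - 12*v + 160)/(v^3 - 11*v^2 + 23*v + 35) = (v^2 - 4*v - 32)/(v^2 - 6*v - 7)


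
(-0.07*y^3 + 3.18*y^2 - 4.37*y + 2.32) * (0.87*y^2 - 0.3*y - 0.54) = -0.0609*y^5 + 2.7876*y^4 - 4.7181*y^3 + 1.6122*y^2 + 1.6638*y - 1.2528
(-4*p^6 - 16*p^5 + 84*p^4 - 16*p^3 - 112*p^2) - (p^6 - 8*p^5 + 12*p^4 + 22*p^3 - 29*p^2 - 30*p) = -5*p^6 - 8*p^5 + 72*p^4 - 38*p^3 - 83*p^2 + 30*p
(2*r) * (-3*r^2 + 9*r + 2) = -6*r^3 + 18*r^2 + 4*r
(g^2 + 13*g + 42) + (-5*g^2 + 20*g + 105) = -4*g^2 + 33*g + 147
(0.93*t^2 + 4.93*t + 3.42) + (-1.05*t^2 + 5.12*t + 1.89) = -0.12*t^2 + 10.05*t + 5.31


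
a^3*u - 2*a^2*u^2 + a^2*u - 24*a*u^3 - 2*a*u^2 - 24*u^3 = (a - 6*u)*(a + 4*u)*(a*u + u)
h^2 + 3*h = h*(h + 3)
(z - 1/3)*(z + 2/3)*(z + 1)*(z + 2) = z^4 + 10*z^3/3 + 25*z^2/9 - 4/9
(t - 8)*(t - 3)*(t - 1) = t^3 - 12*t^2 + 35*t - 24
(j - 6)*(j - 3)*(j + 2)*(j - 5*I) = j^4 - 7*j^3 - 5*I*j^3 + 35*I*j^2 + 36*j - 180*I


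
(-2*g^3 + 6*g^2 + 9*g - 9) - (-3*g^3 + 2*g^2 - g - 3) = g^3 + 4*g^2 + 10*g - 6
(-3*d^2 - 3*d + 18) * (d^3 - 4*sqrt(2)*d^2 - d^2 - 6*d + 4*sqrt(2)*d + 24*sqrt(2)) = -3*d^5 + 12*sqrt(2)*d^4 + 39*d^3 - 156*sqrt(2)*d^2 - 108*d + 432*sqrt(2)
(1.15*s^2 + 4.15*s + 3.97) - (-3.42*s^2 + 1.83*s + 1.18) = 4.57*s^2 + 2.32*s + 2.79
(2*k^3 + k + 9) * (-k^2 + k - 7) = -2*k^5 + 2*k^4 - 15*k^3 - 8*k^2 + 2*k - 63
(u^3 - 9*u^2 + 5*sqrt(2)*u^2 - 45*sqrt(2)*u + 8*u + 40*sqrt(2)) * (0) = 0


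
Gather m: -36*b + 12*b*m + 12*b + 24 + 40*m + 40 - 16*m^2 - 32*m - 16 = -24*b - 16*m^2 + m*(12*b + 8) + 48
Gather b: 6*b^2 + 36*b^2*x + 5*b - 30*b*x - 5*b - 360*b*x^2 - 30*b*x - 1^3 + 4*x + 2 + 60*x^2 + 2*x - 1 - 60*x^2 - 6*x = b^2*(36*x + 6) + b*(-360*x^2 - 60*x)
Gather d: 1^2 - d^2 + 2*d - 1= -d^2 + 2*d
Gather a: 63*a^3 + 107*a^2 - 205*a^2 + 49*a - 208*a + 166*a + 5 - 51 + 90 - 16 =63*a^3 - 98*a^2 + 7*a + 28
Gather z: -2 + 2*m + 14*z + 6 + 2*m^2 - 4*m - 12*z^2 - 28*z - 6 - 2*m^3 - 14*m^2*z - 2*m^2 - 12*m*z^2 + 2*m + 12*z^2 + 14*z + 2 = -2*m^3 - 14*m^2*z - 12*m*z^2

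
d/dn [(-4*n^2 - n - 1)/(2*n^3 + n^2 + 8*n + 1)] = (8*n^4 + 4*n^3 - 25*n^2 - 6*n + 7)/(4*n^6 + 4*n^5 + 33*n^4 + 20*n^3 + 66*n^2 + 16*n + 1)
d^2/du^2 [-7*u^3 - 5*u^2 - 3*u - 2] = -42*u - 10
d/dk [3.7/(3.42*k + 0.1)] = -12.654/(3.42*k + 0.1)^2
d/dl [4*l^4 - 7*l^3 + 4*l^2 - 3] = l*(16*l^2 - 21*l + 8)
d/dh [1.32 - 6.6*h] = -6.60000000000000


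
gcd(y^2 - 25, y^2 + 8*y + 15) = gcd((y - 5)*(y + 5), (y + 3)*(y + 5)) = y + 5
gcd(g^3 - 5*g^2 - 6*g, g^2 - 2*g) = g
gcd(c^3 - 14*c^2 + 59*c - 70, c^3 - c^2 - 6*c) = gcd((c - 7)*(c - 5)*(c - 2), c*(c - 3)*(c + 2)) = 1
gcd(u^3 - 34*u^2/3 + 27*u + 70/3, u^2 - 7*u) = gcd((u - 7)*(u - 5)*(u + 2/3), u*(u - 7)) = u - 7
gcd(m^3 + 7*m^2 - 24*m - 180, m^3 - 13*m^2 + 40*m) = m - 5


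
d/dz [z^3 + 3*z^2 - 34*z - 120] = 3*z^2 + 6*z - 34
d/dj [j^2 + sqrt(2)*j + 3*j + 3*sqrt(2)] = 2*j + sqrt(2) + 3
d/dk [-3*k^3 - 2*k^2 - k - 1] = -9*k^2 - 4*k - 1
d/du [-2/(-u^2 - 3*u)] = 2*(-2*u - 3)/(u^2*(u + 3)^2)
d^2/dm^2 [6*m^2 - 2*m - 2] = 12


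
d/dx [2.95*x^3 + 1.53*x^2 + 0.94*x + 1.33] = 8.85*x^2 + 3.06*x + 0.94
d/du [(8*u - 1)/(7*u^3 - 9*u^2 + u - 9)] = (56*u^3 - 72*u^2 + 8*u - (8*u - 1)*(21*u^2 - 18*u + 1) - 72)/(7*u^3 - 9*u^2 + u - 9)^2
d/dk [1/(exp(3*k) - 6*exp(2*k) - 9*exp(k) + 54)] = 3*(-exp(2*k) + 4*exp(k) + 3)*exp(k)/(exp(3*k) - 6*exp(2*k) - 9*exp(k) + 54)^2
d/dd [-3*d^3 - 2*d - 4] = -9*d^2 - 2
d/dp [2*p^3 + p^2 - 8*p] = 6*p^2 + 2*p - 8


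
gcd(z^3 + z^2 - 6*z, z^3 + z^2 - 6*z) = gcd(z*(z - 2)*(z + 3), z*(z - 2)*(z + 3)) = z^3 + z^2 - 6*z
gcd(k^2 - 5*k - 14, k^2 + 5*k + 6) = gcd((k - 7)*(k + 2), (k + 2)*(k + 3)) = k + 2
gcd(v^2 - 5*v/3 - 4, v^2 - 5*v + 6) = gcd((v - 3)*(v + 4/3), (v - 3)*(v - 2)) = v - 3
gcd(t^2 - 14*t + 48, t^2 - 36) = t - 6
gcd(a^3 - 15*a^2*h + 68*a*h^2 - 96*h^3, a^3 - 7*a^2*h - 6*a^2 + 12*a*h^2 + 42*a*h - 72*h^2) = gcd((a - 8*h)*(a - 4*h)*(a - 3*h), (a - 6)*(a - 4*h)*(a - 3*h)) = a^2 - 7*a*h + 12*h^2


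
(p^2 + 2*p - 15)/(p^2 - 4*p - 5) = (-p^2 - 2*p + 15)/(-p^2 + 4*p + 5)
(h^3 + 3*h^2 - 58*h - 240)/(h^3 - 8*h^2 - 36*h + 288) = (h + 5)/(h - 6)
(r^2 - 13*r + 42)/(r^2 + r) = (r^2 - 13*r + 42)/(r*(r + 1))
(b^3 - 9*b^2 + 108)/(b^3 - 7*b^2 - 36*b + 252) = (b^2 - 3*b - 18)/(b^2 - b - 42)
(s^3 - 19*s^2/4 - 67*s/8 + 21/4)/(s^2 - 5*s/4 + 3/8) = (4*s^2 - 17*s - 42)/(4*s - 3)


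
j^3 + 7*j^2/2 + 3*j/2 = j*(j + 1/2)*(j + 3)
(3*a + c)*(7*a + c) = 21*a^2 + 10*a*c + c^2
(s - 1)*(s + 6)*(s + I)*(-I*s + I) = -I*s^4 + s^3 - 4*I*s^3 + 4*s^2 + 11*I*s^2 - 11*s - 6*I*s + 6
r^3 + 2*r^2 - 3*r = r*(r - 1)*(r + 3)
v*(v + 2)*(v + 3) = v^3 + 5*v^2 + 6*v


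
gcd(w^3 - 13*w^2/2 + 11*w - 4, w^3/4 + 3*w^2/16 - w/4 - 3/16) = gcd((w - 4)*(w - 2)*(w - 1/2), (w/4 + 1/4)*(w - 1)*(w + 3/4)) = 1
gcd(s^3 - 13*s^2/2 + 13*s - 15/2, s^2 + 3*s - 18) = s - 3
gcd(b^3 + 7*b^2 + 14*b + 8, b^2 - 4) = b + 2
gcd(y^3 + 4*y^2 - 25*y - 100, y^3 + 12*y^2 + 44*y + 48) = y + 4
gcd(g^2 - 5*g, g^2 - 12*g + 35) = g - 5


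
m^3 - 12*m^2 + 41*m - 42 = (m - 7)*(m - 3)*(m - 2)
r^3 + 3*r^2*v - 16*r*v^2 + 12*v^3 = (r - 2*v)*(r - v)*(r + 6*v)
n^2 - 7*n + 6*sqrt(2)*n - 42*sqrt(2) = (n - 7)*(n + 6*sqrt(2))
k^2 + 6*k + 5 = (k + 1)*(k + 5)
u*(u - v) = u^2 - u*v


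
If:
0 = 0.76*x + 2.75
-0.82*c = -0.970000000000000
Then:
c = 1.18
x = -3.62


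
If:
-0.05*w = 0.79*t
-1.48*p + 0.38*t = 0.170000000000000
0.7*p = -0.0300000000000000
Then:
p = -0.04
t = 0.28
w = -4.43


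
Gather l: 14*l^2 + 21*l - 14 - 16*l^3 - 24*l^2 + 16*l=-16*l^3 - 10*l^2 + 37*l - 14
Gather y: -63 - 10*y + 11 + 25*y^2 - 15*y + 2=25*y^2 - 25*y - 50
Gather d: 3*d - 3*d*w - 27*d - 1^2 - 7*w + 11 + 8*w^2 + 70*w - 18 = d*(-3*w - 24) + 8*w^2 + 63*w - 8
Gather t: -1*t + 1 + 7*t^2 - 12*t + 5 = 7*t^2 - 13*t + 6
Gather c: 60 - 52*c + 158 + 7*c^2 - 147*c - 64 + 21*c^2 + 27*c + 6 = 28*c^2 - 172*c + 160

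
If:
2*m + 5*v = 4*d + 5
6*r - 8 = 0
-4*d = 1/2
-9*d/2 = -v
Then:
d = -1/8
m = 117/32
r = 4/3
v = -9/16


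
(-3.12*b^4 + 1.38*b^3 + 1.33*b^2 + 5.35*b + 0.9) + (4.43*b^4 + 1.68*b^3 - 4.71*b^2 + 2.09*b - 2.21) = 1.31*b^4 + 3.06*b^3 - 3.38*b^2 + 7.44*b - 1.31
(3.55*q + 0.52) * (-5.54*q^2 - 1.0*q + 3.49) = -19.667*q^3 - 6.4308*q^2 + 11.8695*q + 1.8148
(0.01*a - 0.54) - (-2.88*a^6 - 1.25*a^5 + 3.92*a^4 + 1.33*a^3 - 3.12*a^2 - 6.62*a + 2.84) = 2.88*a^6 + 1.25*a^5 - 3.92*a^4 - 1.33*a^3 + 3.12*a^2 + 6.63*a - 3.38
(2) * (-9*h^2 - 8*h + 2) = -18*h^2 - 16*h + 4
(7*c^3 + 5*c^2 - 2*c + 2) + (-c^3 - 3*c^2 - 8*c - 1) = 6*c^3 + 2*c^2 - 10*c + 1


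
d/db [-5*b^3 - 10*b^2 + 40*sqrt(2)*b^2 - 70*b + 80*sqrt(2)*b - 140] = -15*b^2 - 20*b + 80*sqrt(2)*b - 70 + 80*sqrt(2)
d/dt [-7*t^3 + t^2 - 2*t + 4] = -21*t^2 + 2*t - 2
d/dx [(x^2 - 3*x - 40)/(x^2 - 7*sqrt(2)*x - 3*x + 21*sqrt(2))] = ((2*x - 3)*(x^2 - 7*sqrt(2)*x - 3*x + 21*sqrt(2)) - (-2*x + 3 + 7*sqrt(2))*(-x^2 + 3*x + 40))/(x^2 - 7*sqrt(2)*x - 3*x + 21*sqrt(2))^2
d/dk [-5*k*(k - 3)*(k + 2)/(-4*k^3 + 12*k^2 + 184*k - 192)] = 5*(-k^4 - 40*k^3 + 86*k^2 - 48*k - 144)/(2*(k^6 - 6*k^5 - 83*k^4 + 372*k^3 + 1828*k^2 - 4416*k + 2304))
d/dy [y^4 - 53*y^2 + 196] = 4*y^3 - 106*y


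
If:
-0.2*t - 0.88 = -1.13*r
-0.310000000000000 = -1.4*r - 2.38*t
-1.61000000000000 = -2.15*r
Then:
No Solution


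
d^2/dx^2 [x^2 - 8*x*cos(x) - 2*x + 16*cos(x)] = 8*x*cos(x) - 16*sqrt(2)*cos(x + pi/4) + 2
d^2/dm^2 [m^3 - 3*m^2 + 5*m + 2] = 6*m - 6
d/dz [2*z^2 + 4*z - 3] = 4*z + 4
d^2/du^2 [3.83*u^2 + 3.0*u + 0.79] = 7.66000000000000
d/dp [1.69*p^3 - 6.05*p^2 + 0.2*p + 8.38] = 5.07*p^2 - 12.1*p + 0.2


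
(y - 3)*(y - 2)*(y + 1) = y^3 - 4*y^2 + y + 6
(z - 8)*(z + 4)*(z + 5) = z^3 + z^2 - 52*z - 160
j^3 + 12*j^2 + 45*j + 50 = (j + 2)*(j + 5)^2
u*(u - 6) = u^2 - 6*u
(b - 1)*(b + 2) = b^2 + b - 2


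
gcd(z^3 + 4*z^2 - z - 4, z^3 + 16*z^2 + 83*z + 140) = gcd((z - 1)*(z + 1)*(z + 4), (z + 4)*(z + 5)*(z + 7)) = z + 4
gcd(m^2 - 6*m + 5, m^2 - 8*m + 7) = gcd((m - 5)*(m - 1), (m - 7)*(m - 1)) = m - 1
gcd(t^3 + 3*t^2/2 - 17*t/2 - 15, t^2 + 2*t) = t + 2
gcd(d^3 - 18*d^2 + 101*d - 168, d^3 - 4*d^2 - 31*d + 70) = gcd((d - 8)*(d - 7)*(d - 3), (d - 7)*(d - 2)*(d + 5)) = d - 7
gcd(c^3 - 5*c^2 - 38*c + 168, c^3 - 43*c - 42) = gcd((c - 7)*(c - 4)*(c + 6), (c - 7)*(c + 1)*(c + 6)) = c^2 - c - 42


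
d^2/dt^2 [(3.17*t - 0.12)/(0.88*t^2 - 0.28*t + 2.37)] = ((1.9864 - 16.7376*t)*(0.88*t^2 - 0.28*t + 2.37) + (1.76*t - 0.28)*(3.17*t - 0.12)*(3.52*t - 0.56))/(0.88*t^2 - 0.28*t + 2.37)^3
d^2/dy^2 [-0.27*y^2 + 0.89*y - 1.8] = -0.540000000000000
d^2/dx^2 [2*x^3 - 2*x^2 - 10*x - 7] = 12*x - 4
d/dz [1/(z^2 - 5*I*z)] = (-2*z + 5*I)/(z^2*(z - 5*I)^2)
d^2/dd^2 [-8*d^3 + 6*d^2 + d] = 12 - 48*d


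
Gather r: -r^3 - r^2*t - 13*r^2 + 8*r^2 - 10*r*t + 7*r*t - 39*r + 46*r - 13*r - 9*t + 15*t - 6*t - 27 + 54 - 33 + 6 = -r^3 + r^2*(-t - 5) + r*(-3*t - 6)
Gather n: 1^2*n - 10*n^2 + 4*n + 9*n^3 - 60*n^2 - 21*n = 9*n^3 - 70*n^2 - 16*n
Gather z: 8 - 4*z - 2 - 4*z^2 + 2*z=-4*z^2 - 2*z + 6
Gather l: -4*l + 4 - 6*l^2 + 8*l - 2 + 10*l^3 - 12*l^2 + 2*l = 10*l^3 - 18*l^2 + 6*l + 2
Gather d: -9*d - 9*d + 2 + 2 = 4 - 18*d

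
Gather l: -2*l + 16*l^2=16*l^2 - 2*l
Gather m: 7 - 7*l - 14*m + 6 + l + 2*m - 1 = -6*l - 12*m + 12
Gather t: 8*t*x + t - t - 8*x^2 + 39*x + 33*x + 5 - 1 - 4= 8*t*x - 8*x^2 + 72*x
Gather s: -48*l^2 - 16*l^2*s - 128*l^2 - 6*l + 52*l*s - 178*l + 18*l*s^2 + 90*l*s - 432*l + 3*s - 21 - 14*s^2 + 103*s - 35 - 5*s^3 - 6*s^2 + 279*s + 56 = -176*l^2 - 616*l - 5*s^3 + s^2*(18*l - 20) + s*(-16*l^2 + 142*l + 385)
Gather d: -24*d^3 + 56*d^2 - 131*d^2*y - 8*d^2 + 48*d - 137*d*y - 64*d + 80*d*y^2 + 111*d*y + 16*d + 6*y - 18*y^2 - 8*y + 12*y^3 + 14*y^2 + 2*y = -24*d^3 + d^2*(48 - 131*y) + d*(80*y^2 - 26*y) + 12*y^3 - 4*y^2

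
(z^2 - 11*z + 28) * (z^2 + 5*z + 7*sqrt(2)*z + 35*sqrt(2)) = z^4 - 6*z^3 + 7*sqrt(2)*z^3 - 42*sqrt(2)*z^2 - 27*z^2 - 189*sqrt(2)*z + 140*z + 980*sqrt(2)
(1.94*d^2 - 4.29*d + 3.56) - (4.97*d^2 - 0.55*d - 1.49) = -3.03*d^2 - 3.74*d + 5.05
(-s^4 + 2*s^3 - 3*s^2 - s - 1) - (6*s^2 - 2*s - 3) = -s^4 + 2*s^3 - 9*s^2 + s + 2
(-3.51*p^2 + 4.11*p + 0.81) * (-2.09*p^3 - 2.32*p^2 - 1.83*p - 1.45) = 7.3359*p^5 - 0.446700000000002*p^4 - 4.8048*p^3 - 4.311*p^2 - 7.4418*p - 1.1745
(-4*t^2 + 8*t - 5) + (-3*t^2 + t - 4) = -7*t^2 + 9*t - 9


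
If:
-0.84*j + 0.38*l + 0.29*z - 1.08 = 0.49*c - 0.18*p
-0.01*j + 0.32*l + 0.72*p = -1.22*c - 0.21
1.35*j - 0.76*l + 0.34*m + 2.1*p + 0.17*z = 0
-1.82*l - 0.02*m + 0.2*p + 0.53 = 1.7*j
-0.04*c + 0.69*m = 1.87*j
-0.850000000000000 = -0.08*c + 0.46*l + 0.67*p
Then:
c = 0.51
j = 0.40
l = -0.21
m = 1.12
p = -1.06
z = 6.70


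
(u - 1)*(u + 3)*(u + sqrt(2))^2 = u^4 + 2*u^3 + 2*sqrt(2)*u^3 - u^2 + 4*sqrt(2)*u^2 - 6*sqrt(2)*u + 4*u - 6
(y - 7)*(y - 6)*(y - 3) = y^3 - 16*y^2 + 81*y - 126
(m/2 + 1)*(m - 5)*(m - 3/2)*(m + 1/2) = m^4/2 - 2*m^3 - 31*m^2/8 + 49*m/8 + 15/4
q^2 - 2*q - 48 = (q - 8)*(q + 6)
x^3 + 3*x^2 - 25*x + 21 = (x - 3)*(x - 1)*(x + 7)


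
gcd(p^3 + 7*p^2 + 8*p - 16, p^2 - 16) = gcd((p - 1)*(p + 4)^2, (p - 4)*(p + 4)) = p + 4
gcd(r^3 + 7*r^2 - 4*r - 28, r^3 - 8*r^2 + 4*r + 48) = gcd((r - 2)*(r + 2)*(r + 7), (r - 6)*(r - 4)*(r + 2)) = r + 2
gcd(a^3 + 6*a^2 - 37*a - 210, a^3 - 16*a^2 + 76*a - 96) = a - 6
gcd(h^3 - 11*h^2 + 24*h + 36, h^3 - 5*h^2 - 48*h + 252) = h^2 - 12*h + 36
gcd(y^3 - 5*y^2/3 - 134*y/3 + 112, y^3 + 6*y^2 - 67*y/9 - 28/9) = y + 7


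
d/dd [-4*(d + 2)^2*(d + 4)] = 4*(-3*d - 10)*(d + 2)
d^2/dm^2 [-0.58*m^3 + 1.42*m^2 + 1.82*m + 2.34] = 2.84 - 3.48*m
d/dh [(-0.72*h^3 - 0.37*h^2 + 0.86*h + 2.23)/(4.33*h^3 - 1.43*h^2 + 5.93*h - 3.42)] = (2.6317*h^4 - 15.9868*h^3 - 22.5448*h^2 + 8.9086*h - 16.1651)/(18.7489*h^6 - 12.3838*h^5 + 53.3987*h^4 - 46.577*h^3 + 44.9461*h^2 - 40.5612*h + 11.6964)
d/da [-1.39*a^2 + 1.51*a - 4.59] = 1.51 - 2.78*a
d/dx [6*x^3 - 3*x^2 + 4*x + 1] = 18*x^2 - 6*x + 4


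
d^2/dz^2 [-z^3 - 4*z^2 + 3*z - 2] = -6*z - 8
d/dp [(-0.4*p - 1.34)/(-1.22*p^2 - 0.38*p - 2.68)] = (-0.488*p^2 - 3.2696*p + 0.5628)/(1.4884*p^4 + 0.9272*p^3 + 6.6836*p^2 + 2.0368*p + 7.1824)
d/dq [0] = 0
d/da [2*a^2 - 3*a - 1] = 4*a - 3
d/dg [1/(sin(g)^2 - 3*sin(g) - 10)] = (3 - 2*sin(g))*cos(g)/((sin(g) - 5)^2*(sin(g) + 2)^2)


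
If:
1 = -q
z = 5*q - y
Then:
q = -1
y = -z - 5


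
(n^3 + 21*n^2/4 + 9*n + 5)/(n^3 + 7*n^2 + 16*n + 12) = (n + 5/4)/(n + 3)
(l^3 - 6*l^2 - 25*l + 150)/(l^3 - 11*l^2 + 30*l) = (l + 5)/l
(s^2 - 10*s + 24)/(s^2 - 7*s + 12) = (s - 6)/(s - 3)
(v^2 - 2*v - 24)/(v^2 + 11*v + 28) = (v - 6)/(v + 7)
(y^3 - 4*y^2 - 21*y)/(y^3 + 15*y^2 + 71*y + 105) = y*(y - 7)/(y^2 + 12*y + 35)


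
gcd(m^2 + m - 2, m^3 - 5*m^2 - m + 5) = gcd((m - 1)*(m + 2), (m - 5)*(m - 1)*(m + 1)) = m - 1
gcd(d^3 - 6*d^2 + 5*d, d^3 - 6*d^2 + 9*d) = d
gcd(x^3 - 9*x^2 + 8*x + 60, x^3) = 1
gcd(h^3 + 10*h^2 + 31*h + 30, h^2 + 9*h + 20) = h + 5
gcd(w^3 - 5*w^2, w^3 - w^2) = w^2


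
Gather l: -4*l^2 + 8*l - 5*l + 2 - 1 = -4*l^2 + 3*l + 1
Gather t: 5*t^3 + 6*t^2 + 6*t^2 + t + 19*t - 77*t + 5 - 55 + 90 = 5*t^3 + 12*t^2 - 57*t + 40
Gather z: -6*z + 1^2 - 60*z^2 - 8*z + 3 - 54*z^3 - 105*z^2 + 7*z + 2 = -54*z^3 - 165*z^2 - 7*z + 6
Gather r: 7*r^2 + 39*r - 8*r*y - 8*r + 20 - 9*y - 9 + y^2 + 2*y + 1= 7*r^2 + r*(31 - 8*y) + y^2 - 7*y + 12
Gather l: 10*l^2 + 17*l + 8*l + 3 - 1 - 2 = 10*l^2 + 25*l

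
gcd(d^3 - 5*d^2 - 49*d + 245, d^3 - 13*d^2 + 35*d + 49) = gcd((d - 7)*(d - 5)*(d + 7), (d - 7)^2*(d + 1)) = d - 7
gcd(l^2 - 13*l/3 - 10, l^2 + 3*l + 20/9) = l + 5/3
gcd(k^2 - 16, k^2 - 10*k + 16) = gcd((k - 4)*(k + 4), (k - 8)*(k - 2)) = 1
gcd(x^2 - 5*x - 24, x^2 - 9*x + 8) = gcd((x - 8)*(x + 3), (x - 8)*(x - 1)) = x - 8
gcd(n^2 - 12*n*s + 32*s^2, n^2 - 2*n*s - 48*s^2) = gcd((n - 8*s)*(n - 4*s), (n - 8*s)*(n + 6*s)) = -n + 8*s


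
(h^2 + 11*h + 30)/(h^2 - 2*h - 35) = (h + 6)/(h - 7)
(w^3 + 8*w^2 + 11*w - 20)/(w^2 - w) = w + 9 + 20/w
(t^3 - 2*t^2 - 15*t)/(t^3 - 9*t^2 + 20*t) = (t + 3)/(t - 4)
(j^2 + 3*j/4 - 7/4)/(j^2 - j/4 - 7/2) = (j - 1)/(j - 2)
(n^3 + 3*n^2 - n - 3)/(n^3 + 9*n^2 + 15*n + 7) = (n^2 + 2*n - 3)/(n^2 + 8*n + 7)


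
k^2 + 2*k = k*(k + 2)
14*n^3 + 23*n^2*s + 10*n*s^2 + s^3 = (n + s)*(2*n + s)*(7*n + s)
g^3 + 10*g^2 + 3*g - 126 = (g - 3)*(g + 6)*(g + 7)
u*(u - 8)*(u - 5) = u^3 - 13*u^2 + 40*u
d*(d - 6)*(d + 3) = d^3 - 3*d^2 - 18*d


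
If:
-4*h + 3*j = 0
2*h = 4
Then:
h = 2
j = 8/3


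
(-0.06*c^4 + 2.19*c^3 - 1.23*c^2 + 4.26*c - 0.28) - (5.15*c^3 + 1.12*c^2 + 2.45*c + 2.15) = -0.06*c^4 - 2.96*c^3 - 2.35*c^2 + 1.81*c - 2.43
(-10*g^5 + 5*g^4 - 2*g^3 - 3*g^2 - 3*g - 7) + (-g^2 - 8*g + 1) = -10*g^5 + 5*g^4 - 2*g^3 - 4*g^2 - 11*g - 6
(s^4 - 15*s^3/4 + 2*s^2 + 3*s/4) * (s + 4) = s^5 + s^4/4 - 13*s^3 + 35*s^2/4 + 3*s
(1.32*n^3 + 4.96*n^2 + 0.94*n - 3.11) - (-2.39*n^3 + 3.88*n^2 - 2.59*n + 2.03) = 3.71*n^3 + 1.08*n^2 + 3.53*n - 5.14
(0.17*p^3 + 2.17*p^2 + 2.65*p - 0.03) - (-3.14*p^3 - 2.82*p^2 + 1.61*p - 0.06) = 3.31*p^3 + 4.99*p^2 + 1.04*p + 0.03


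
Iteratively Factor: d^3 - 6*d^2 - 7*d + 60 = (d + 3)*(d^2 - 9*d + 20) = (d - 4)*(d + 3)*(d - 5)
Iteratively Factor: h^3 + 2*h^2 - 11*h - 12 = (h - 3)*(h^2 + 5*h + 4) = (h - 3)*(h + 1)*(h + 4)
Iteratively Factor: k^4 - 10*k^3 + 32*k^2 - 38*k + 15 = (k - 1)*(k^3 - 9*k^2 + 23*k - 15) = (k - 3)*(k - 1)*(k^2 - 6*k + 5) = (k - 5)*(k - 3)*(k - 1)*(k - 1)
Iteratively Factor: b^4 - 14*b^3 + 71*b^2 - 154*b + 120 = (b - 2)*(b^3 - 12*b^2 + 47*b - 60) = (b - 4)*(b - 2)*(b^2 - 8*b + 15) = (b - 5)*(b - 4)*(b - 2)*(b - 3)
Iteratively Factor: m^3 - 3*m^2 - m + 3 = (m + 1)*(m^2 - 4*m + 3) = (m - 3)*(m + 1)*(m - 1)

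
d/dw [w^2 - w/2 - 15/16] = 2*w - 1/2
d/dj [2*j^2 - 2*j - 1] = 4*j - 2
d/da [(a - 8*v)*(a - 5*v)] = 2*a - 13*v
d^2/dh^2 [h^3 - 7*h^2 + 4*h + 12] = 6*h - 14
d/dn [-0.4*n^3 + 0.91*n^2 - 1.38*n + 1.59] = -1.2*n^2 + 1.82*n - 1.38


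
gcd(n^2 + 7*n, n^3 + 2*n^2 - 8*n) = n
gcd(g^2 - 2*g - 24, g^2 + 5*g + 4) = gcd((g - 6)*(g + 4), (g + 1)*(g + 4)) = g + 4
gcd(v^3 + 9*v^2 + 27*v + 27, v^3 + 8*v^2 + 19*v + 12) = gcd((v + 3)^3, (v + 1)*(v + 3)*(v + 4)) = v + 3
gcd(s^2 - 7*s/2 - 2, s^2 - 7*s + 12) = s - 4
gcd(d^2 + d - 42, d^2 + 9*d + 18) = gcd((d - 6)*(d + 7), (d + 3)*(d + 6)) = 1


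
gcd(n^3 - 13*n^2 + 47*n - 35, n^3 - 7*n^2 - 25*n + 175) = n^2 - 12*n + 35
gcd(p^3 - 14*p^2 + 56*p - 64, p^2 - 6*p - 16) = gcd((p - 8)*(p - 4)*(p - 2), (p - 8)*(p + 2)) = p - 8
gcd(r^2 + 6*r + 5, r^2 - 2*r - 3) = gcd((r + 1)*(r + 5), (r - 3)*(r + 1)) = r + 1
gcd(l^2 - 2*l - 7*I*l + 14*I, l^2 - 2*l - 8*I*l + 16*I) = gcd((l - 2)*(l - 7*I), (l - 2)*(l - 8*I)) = l - 2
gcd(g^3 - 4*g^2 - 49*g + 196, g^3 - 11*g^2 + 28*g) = g^2 - 11*g + 28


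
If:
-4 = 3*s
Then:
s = -4/3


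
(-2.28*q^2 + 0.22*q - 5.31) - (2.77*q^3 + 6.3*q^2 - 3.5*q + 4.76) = -2.77*q^3 - 8.58*q^2 + 3.72*q - 10.07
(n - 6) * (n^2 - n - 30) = n^3 - 7*n^2 - 24*n + 180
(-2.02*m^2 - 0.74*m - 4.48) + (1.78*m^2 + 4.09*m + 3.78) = -0.24*m^2 + 3.35*m - 0.700000000000001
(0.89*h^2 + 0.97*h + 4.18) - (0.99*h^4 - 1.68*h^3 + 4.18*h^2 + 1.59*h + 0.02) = -0.99*h^4 + 1.68*h^3 - 3.29*h^2 - 0.62*h + 4.16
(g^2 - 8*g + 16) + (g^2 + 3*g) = 2*g^2 - 5*g + 16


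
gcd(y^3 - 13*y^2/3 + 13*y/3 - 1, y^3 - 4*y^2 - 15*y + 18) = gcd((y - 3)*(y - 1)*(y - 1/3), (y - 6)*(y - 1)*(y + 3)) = y - 1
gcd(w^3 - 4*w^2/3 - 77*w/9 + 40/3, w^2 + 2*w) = 1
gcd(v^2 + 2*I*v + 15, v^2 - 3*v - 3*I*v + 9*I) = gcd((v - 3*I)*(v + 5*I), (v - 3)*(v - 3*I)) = v - 3*I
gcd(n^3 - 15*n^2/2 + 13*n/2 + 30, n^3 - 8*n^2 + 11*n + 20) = n^2 - 9*n + 20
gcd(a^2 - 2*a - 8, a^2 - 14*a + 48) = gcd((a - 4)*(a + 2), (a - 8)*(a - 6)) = 1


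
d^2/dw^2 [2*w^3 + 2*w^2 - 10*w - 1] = 12*w + 4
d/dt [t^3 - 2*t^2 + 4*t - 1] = 3*t^2 - 4*t + 4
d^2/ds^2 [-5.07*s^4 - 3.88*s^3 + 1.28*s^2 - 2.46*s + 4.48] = -60.84*s^2 - 23.28*s + 2.56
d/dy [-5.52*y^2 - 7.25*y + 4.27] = -11.04*y - 7.25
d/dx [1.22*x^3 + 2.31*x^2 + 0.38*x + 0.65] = 3.66*x^2 + 4.62*x + 0.38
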